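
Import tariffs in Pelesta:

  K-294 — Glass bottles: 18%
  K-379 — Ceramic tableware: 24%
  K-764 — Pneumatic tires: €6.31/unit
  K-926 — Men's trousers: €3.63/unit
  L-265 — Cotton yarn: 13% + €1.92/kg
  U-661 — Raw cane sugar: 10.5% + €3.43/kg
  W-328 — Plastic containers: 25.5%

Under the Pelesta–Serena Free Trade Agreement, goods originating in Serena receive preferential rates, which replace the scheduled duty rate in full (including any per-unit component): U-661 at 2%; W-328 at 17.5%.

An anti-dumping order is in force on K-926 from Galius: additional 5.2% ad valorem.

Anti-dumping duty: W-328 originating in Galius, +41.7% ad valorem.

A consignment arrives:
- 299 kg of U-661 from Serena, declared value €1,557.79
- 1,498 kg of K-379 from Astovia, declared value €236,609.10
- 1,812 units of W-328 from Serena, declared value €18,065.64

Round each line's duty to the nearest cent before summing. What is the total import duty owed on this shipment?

€59,978.83

Line 1 (U-661, Serena, 299 kg, €1,557.79):
Base rate for U-661 is 10.5% + €3.43/kg.
Origin Serena qualifies under the Pelesta–Serena agreement and U-661 is covered: preferential rate 2% applies instead.
Duty = €1,557.79 × 2% = €31.16.
Line 2 (K-379, Astovia, 1,498 kg, €236,609.10):
Base rate for K-379 is 24%.
Duty = €236,609.10 × 24% = €56,786.18.
Line 3 (W-328, Serena, 1,812 units, €18,065.64):
Base rate for W-328 is 25.5%.
Origin Serena qualifies under the Pelesta–Serena agreement and W-328 is covered: preferential rate 17.5% applies instead.
The additional-duty order on W-328 targets Galius, not Serena; it does not apply.
Duty = €18,065.64 × 17.5% = €3,161.49.
Total = €31.16 + €56,786.18 + €3,161.49 = €59,978.83.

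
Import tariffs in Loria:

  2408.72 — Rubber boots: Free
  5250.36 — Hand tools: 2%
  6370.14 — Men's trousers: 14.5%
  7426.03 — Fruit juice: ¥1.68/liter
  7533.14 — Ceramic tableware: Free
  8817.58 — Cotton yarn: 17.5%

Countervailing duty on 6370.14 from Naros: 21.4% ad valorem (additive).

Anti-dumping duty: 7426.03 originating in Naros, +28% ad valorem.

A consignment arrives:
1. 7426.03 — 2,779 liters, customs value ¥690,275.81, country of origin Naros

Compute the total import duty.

Line 1 (7426.03, Naros, 2,779 liters, ¥690,275.81):
Base rate for 7426.03 is ¥1.68/liter.
Additional duty on 7426.03 from Naros: +28% ad valorem. Applied ad valorem rate = 28%.
Duty = ¥690,275.81 × 28% + 2,779 × ¥1.68 = ¥197,945.95.

¥197,945.95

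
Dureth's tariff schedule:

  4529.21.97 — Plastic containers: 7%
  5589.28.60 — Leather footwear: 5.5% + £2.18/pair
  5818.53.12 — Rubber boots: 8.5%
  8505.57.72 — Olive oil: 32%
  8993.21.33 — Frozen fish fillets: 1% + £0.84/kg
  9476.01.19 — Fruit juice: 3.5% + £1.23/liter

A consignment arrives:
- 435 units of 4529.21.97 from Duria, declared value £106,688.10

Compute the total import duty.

Line 1 (4529.21.97, Duria, 435 units, £106,688.10):
Base rate for 4529.21.97 is 7%.
Duty = £106,688.10 × 7% = £7,468.17.

£7,468.17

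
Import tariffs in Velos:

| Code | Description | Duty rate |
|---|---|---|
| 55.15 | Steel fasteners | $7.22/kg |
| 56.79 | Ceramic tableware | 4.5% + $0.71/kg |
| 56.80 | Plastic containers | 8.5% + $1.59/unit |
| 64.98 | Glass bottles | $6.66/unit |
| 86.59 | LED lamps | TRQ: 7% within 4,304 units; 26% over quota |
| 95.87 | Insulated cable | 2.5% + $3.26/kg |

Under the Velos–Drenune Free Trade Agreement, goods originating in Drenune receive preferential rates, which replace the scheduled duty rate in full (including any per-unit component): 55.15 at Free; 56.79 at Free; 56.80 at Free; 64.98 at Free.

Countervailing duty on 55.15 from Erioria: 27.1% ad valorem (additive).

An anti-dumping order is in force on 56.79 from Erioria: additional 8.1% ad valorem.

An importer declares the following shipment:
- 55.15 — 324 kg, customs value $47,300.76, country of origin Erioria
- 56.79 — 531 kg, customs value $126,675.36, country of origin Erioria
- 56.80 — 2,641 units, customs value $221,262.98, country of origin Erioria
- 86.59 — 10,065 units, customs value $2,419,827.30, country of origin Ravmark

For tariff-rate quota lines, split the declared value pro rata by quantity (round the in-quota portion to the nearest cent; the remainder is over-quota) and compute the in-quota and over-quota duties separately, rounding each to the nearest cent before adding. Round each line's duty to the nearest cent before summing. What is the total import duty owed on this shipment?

Line 1 (55.15, Erioria, 324 kg, $47,300.76):
Base rate for 55.15 is $7.22/kg.
55.15 has an FTA preferential rate, but origin Erioria is not Drenune; base rate stands.
Additional duty on 55.15 from Erioria: +27.1% ad valorem. Applied ad valorem rate = 27.1%.
Duty = $47,300.76 × 27.1% + 324 × $7.22 = $15,157.79.
Line 2 (56.79, Erioria, 531 kg, $126,675.36):
Base rate for 56.79 is 4.5% + $0.71/kg.
56.79 has an FTA preferential rate, but origin Erioria is not Drenune; base rate stands.
Additional duty on 56.79 from Erioria: +8.1%. Applied ad valorem rate: 4.5% + 8.1% = 12.6%.
Duty = $126,675.36 × 12.6% + 531 × $0.71 = $16,338.11.
Line 3 (56.80, Erioria, 2,641 units, $221,262.98):
Base rate for 56.80 is 8.5% + $1.59/unit.
56.80 has an FTA preferential rate, but origin Erioria is not Drenune; base rate stands.
Duty = $221,262.98 × 8.5% + 2,641 × $1.59 = $23,006.54.
Line 4 (86.59, Ravmark, 10,065 units, $2,419,827.30):
Code 86.59 is under a tariff-rate quota (threshold 4,304 units). In-quota: 4,304 units at 7%; over-quota: 5,761 units at 26%.
Pro-rata value split: in-quota = $2,419,827.30 × 4,304/10,065 = $1,034,767.68; over-quota = $2,419,827.30 − $1,034,767.68 = $1,385,059.62.
In-quota duty = $1,034,767.68 × 7% = $72,433.74. Over-quota duty = $1,385,059.62 × 26% = $360,115.50.
Line duty = $72,433.74 + $360,115.50 = $432,549.24.
Total = $15,157.79 + $16,338.11 + $23,006.54 + $432,549.24 = $487,051.68.

$487,051.68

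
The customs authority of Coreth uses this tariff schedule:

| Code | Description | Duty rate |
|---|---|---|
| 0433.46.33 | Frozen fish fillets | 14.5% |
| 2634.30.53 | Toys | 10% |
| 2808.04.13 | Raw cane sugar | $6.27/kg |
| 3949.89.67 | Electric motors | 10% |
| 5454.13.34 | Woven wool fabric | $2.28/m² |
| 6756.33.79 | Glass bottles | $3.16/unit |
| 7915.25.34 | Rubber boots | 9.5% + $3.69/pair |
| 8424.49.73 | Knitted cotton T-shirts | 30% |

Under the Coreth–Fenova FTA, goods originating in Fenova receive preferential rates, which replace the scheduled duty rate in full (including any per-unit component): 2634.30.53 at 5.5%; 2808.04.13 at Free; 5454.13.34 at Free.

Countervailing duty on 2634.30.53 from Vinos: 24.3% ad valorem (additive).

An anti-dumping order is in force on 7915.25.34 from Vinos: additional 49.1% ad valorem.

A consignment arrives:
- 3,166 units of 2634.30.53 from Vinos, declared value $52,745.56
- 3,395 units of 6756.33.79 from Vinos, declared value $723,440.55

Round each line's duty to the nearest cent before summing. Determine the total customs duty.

$28,819.93

Line 1 (2634.30.53, Vinos, 3,166 units, $52,745.56):
Base rate for 2634.30.53 is 10%.
2634.30.53 has an FTA preferential rate, but origin Vinos is not Fenova; base rate stands.
Additional duty on 2634.30.53 from Vinos: +24.3%. Applied ad valorem rate: 10% + 24.3% = 34.3%.
Duty = $52,745.56 × 34.3% = $18,091.73.
Line 2 (6756.33.79, Vinos, 3,395 units, $723,440.55):
Base rate for 6756.33.79 is $3.16/unit.
Duty = 3,395 × $3.16 = $10,728.20.
Total = $18,091.73 + $10,728.20 = $28,819.93.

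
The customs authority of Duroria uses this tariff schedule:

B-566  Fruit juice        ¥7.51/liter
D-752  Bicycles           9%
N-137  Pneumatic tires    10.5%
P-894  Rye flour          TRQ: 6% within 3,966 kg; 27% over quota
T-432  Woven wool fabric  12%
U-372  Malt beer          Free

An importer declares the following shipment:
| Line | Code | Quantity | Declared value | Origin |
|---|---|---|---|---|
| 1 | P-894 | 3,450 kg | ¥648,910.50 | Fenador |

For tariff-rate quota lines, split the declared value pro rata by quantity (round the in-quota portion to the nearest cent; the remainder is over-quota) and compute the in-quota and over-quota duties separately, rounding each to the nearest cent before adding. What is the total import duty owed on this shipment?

¥38,934.63

Line 1 (P-894, Fenador, 3,450 kg, ¥648,910.50):
Code P-894 is under a tariff-rate quota (threshold 3,966 kg). Quantity 3,450 kg is within the quota, so the in-quota rate 6% applies to the full value.
Duty = ¥648,910.50 × 6% = ¥38,934.63.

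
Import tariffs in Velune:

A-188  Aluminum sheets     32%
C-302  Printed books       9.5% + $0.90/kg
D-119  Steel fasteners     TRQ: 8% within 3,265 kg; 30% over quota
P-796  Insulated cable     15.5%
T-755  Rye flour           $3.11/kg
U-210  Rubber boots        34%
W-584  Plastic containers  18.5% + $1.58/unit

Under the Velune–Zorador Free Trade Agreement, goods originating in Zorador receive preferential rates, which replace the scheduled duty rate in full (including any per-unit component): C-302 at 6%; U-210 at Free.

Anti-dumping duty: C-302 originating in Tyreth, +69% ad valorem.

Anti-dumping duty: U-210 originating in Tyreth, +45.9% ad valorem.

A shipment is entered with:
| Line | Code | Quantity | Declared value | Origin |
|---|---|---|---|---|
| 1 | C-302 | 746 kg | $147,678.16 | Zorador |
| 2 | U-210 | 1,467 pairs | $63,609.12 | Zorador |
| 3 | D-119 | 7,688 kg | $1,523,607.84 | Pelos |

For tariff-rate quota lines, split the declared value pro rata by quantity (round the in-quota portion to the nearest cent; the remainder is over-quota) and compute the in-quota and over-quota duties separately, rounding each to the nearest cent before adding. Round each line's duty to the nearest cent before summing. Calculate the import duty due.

Line 1 (C-302, Zorador, 746 kg, $147,678.16):
Base rate for C-302 is 9.5% + $0.90/kg.
Origin Zorador qualifies under the Velune–Zorador agreement and C-302 is covered: preferential rate 6% applies instead.
The additional-duty order on C-302 targets Tyreth, not Zorador; it does not apply.
Duty = $147,678.16 × 6% = $8,860.69.
Line 2 (U-210, Zorador, 1,467 pairs, $63,609.12):
Base rate for U-210 is 34%.
Origin Zorador qualifies under the Velune–Zorador agreement and U-210 is covered: preferential rate Free applies instead.
The additional-duty order on U-210 targets Tyreth, not Zorador; it does not apply.
Duty = $63,609.12 × 0% = $0.00.
Line 3 (D-119, Pelos, 7,688 kg, $1,523,607.84):
Code D-119 is under a tariff-rate quota (threshold 3,265 kg). In-quota: 3,265 kg at 8%; over-quota: 4,423 kg at 30%.
Pro-rata value split: in-quota = $1,523,607.84 × 3,265/7,688 = $647,057.70; over-quota = $1,523,607.84 − $647,057.70 = $876,550.14.
In-quota duty = $647,057.70 × 8% = $51,764.62. Over-quota duty = $876,550.14 × 30% = $262,965.04.
Line duty = $51,764.62 + $262,965.04 = $314,729.66.
Total = $8,860.69 + $0.00 + $314,729.66 = $323,590.35.

$323,590.35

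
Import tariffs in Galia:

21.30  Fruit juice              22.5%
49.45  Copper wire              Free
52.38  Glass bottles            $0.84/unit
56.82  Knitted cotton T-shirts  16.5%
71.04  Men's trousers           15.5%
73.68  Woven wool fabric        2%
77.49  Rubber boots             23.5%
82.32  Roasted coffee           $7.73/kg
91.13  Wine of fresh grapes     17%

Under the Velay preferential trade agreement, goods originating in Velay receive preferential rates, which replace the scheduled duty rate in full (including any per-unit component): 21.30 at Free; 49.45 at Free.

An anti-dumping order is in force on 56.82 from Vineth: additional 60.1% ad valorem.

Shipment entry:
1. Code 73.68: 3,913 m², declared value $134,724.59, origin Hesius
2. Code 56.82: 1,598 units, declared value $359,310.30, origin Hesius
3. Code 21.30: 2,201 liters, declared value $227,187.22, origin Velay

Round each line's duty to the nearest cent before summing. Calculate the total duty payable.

Line 1 (73.68, Hesius, 3,913 m², $134,724.59):
Base rate for 73.68 is 2%.
Duty = $134,724.59 × 2% = $2,694.49.
Line 2 (56.82, Hesius, 1,598 units, $359,310.30):
Base rate for 56.82 is 16.5%.
The additional-duty order on 56.82 targets Vineth, not Hesius; it does not apply.
Duty = $359,310.30 × 16.5% = $59,286.20.
Line 3 (21.30, Velay, 2,201 liters, $227,187.22):
Base rate for 21.30 is 22.5%.
Origin Velay qualifies under the Galia–Velay agreement and 21.30 is covered: preferential rate Free applies instead.
Duty = $227,187.22 × 0% = $0.00.
Total = $2,694.49 + $59,286.20 + $0.00 = $61,980.69.

$61,980.69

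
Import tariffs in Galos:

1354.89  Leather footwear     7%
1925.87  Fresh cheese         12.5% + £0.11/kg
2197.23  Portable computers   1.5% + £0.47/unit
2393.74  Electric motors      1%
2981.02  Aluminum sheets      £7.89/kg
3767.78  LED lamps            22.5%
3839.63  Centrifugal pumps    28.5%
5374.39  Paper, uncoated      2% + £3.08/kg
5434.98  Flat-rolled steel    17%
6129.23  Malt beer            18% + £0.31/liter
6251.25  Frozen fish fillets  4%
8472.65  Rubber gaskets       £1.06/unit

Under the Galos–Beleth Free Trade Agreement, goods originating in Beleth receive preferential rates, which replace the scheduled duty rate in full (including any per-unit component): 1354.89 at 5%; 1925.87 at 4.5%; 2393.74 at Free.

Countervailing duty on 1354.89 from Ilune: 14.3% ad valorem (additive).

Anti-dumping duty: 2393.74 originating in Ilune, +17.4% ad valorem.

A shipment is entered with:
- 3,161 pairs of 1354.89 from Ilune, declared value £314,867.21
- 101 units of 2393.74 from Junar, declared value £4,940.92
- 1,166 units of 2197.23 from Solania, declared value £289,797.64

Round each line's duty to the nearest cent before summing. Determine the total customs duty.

Line 1 (1354.89, Ilune, 3,161 pairs, £314,867.21):
Base rate for 1354.89 is 7%.
1354.89 has an FTA preferential rate, but origin Ilune is not Beleth; base rate stands.
Additional duty on 1354.89 from Ilune: +14.3%. Applied ad valorem rate: 7% + 14.3% = 21.3%.
Duty = £314,867.21 × 21.3% = £67,066.72.
Line 2 (2393.74, Junar, 101 units, £4,940.92):
Base rate for 2393.74 is 1%.
2393.74 has an FTA preferential rate, but origin Junar is not Beleth; base rate stands.
The additional-duty order on 2393.74 targets Ilune, not Junar; it does not apply.
Duty = £4,940.92 × 1% = £49.41.
Line 3 (2197.23, Solania, 1,166 units, £289,797.64):
Base rate for 2197.23 is 1.5% + £0.47/unit.
Duty = £289,797.64 × 1.5% + 1,166 × £0.47 = £4,894.98.
Total = £67,066.72 + £49.41 + £4,894.98 = £72,011.11.

£72,011.11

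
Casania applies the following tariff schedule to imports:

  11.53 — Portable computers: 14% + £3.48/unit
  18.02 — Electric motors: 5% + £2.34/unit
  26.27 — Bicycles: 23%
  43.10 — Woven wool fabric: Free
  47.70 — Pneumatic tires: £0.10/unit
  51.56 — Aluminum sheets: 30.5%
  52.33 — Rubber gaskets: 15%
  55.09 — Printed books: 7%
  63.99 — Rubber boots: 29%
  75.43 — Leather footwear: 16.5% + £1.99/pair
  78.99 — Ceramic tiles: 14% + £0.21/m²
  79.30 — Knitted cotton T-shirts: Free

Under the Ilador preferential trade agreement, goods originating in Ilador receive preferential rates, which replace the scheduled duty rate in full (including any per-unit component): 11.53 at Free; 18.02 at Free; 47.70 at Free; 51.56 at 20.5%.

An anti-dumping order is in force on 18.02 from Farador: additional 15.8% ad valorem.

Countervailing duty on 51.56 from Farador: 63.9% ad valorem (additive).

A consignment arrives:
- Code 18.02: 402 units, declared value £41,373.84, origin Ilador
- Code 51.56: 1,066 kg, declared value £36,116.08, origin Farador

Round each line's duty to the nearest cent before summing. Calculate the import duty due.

£34,093.58

Line 1 (18.02, Ilador, 402 units, £41,373.84):
Base rate for 18.02 is 5% + £2.34/unit.
Origin Ilador qualifies under the Casania–Ilador agreement and 18.02 is covered: preferential rate Free applies instead.
The additional-duty order on 18.02 targets Farador, not Ilador; it does not apply.
Duty = £41,373.84 × 0% = £0.00.
Line 2 (51.56, Farador, 1,066 kg, £36,116.08):
Base rate for 51.56 is 30.5%.
51.56 has an FTA preferential rate, but origin Farador is not Ilador; base rate stands.
Additional duty on 51.56 from Farador: +63.9%. Applied ad valorem rate: 30.5% + 63.9% = 94.4%.
Duty = £36,116.08 × 94.4% = £34,093.58.
Total = £0.00 + £34,093.58 = £34,093.58.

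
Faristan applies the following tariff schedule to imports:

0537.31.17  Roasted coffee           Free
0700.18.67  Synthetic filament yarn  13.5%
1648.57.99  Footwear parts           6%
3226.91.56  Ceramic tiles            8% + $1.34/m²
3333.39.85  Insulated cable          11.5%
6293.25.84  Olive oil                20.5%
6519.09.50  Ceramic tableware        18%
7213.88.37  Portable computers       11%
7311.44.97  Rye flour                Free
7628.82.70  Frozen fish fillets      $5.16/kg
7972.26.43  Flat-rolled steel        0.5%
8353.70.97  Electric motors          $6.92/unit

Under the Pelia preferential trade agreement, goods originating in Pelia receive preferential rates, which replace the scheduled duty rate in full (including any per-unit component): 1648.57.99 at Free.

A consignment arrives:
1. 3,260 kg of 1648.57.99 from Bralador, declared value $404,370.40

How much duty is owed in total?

$24,262.22

Line 1 (1648.57.99, Bralador, 3,260 kg, $404,370.40):
Base rate for 1648.57.99 is 6%.
1648.57.99 has an FTA preferential rate, but origin Bralador is not Pelia; base rate stands.
Duty = $404,370.40 × 6% = $24,262.22.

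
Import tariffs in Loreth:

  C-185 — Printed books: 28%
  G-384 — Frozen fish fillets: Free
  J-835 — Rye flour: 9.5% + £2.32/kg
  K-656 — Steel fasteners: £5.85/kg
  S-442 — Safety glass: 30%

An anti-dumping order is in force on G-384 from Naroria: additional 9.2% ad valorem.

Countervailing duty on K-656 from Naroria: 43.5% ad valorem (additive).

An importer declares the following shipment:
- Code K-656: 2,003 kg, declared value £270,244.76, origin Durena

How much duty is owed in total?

Line 1 (K-656, Durena, 2,003 kg, £270,244.76):
Base rate for K-656 is £5.85/kg.
The additional-duty order on K-656 targets Naroria, not Durena; it does not apply.
Duty = 2,003 × £5.85 = £11,717.55.

£11,717.55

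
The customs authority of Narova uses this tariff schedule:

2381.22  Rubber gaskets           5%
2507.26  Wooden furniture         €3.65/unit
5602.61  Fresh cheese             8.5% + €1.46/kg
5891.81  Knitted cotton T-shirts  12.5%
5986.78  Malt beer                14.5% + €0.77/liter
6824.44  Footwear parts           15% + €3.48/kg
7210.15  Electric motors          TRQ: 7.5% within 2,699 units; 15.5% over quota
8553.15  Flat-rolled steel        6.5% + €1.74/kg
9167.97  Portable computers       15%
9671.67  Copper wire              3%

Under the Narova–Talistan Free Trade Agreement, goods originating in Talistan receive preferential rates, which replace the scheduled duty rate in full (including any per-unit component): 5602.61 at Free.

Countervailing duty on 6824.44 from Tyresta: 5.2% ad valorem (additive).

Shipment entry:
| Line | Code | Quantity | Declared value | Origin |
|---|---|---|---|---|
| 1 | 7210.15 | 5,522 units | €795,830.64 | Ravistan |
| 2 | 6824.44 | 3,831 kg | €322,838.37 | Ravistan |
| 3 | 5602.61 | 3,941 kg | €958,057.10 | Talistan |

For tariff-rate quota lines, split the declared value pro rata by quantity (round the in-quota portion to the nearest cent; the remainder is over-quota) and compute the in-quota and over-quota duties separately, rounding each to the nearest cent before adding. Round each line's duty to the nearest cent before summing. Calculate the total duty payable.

€153,993.00

Line 1 (7210.15, Ravistan, 5,522 units, €795,830.64):
Code 7210.15 is under a tariff-rate quota (threshold 2,699 units). In-quota: 2,699 units at 7.5%; over-quota: 2,823 units at 15.5%.
Pro-rata value split: in-quota = €795,830.64 × 2,699/5,522 = €388,979.88; over-quota = €795,830.64 − €388,979.88 = €406,850.76.
In-quota duty = €388,979.88 × 7.5% = €29,173.49. Over-quota duty = €406,850.76 × 15.5% = €63,061.87.
Line duty = €29,173.49 + €63,061.87 = €92,235.36.
Line 2 (6824.44, Ravistan, 3,831 kg, €322,838.37):
Base rate for 6824.44 is 15% + €3.48/kg.
The additional-duty order on 6824.44 targets Tyresta, not Ravistan; it does not apply.
Duty = €322,838.37 × 15% + 3,831 × €3.48 = €61,757.64.
Line 3 (5602.61, Talistan, 3,941 kg, €958,057.10):
Base rate for 5602.61 is 8.5% + €1.46/kg.
Origin Talistan qualifies under the Narova–Talistan agreement and 5602.61 is covered: preferential rate Free applies instead.
Duty = €958,057.10 × 0% = €0.00.
Total = €92,235.36 + €61,757.64 + €0.00 = €153,993.00.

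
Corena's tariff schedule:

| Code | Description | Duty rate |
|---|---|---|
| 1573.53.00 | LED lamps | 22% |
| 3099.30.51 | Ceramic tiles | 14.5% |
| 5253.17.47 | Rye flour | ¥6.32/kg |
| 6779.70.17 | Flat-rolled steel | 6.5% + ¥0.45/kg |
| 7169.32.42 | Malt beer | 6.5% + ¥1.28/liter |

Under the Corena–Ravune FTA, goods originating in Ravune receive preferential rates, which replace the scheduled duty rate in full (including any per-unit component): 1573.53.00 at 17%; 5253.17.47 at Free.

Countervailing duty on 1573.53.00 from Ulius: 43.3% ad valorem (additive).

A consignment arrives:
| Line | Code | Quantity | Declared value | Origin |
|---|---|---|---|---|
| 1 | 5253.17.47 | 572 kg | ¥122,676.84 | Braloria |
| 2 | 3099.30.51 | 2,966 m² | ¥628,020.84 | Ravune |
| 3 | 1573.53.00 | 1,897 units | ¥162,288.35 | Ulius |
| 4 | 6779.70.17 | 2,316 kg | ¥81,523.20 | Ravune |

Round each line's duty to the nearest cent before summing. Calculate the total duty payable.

¥206,993.56

Line 1 (5253.17.47, Braloria, 572 kg, ¥122,676.84):
Base rate for 5253.17.47 is ¥6.32/kg.
5253.17.47 has an FTA preferential rate, but origin Braloria is not Ravune; base rate stands.
Duty = 572 × ¥6.32 = ¥3,615.04.
Line 2 (3099.30.51, Ravune, 2,966 m², ¥628,020.84):
Base rate for 3099.30.51 is 14.5%.
Origin Ravune is the FTA partner but 3099.30.51 is not on the preference list; base rate stands.
Duty = ¥628,020.84 × 14.5% = ¥91,063.02.
Line 3 (1573.53.00, Ulius, 1,897 units, ¥162,288.35):
Base rate for 1573.53.00 is 22%.
1573.53.00 has an FTA preferential rate, but origin Ulius is not Ravune; base rate stands.
Additional duty on 1573.53.00 from Ulius: +43.3%. Applied ad valorem rate: 22% + 43.3% = 65.3%.
Duty = ¥162,288.35 × 65.3% = ¥105,974.29.
Line 4 (6779.70.17, Ravune, 2,316 kg, ¥81,523.20):
Base rate for 6779.70.17 is 6.5% + ¥0.45/kg.
Origin Ravune is the FTA partner but 6779.70.17 is not on the preference list; base rate stands.
Duty = ¥81,523.20 × 6.5% + 2,316 × ¥0.45 = ¥6,341.21.
Total = ¥3,615.04 + ¥91,063.02 + ¥105,974.29 + ¥6,341.21 = ¥206,993.56.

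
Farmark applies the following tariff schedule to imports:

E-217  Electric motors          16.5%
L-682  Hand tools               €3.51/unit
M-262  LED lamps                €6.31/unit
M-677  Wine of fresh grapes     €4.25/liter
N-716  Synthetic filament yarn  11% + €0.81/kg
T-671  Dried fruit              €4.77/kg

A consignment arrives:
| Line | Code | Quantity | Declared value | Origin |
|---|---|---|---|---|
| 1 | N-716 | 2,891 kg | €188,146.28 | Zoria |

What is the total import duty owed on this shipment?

€23,037.80

Line 1 (N-716, Zoria, 2,891 kg, €188,146.28):
Base rate for N-716 is 11% + €0.81/kg.
Duty = €188,146.28 × 11% + 2,891 × €0.81 = €23,037.80.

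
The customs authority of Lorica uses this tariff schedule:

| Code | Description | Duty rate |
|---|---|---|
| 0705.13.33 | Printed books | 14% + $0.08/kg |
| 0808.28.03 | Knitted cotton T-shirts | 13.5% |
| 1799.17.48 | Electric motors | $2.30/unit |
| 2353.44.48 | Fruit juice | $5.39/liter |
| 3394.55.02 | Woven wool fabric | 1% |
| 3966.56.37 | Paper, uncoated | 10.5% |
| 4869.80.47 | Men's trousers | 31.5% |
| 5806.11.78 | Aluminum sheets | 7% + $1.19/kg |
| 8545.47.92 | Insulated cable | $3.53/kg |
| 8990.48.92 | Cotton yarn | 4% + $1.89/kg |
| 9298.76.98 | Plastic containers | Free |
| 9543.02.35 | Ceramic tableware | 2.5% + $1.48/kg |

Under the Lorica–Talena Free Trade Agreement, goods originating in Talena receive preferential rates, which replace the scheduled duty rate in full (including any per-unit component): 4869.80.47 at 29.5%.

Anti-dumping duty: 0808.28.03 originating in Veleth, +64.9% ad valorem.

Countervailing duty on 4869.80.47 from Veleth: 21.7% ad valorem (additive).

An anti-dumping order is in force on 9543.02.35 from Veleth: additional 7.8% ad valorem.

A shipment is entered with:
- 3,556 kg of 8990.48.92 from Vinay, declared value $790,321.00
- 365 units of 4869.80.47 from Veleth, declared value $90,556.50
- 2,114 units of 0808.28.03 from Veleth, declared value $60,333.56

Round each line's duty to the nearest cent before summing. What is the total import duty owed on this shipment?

$133,811.25

Line 1 (8990.48.92, Vinay, 3,556 kg, $790,321.00):
Base rate for 8990.48.92 is 4% + $1.89/kg.
Duty = $790,321.00 × 4% + 3,556 × $1.89 = $38,333.68.
Line 2 (4869.80.47, Veleth, 365 units, $90,556.50):
Base rate for 4869.80.47 is 31.5%.
4869.80.47 has an FTA preferential rate, but origin Veleth is not Talena; base rate stands.
Additional duty on 4869.80.47 from Veleth: +21.7%. Applied ad valorem rate: 31.5% + 21.7% = 53.2%.
Duty = $90,556.50 × 53.2% = $48,176.06.
Line 3 (0808.28.03, Veleth, 2,114 units, $60,333.56):
Base rate for 0808.28.03 is 13.5%.
Additional duty on 0808.28.03 from Veleth: +64.9%. Applied ad valorem rate: 13.5% + 64.9% = 78.4%.
Duty = $60,333.56 × 78.4% = $47,301.51.
Total = $38,333.68 + $48,176.06 + $47,301.51 = $133,811.25.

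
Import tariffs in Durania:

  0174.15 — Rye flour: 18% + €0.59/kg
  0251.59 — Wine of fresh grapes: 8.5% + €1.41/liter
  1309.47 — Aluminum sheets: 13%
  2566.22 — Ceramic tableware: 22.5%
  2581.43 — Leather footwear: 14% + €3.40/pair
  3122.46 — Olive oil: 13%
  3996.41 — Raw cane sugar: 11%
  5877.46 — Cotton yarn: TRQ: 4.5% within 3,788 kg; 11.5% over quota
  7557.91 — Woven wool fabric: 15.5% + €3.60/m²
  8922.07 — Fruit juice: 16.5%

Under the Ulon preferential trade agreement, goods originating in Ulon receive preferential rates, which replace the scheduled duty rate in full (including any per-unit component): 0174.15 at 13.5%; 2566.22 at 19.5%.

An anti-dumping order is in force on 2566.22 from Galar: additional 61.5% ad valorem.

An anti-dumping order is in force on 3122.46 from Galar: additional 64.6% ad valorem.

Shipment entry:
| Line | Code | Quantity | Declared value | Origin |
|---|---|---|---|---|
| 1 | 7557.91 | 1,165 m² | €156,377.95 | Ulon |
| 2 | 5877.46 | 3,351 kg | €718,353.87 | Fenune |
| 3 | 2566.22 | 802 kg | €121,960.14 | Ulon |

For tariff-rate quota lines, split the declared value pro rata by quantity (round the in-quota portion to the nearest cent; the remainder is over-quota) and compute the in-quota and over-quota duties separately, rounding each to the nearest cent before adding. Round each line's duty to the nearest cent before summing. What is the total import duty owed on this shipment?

Line 1 (7557.91, Ulon, 1,165 m², €156,377.95):
Base rate for 7557.91 is 15.5% + €3.60/m².
Origin Ulon is the FTA partner but 7557.91 is not on the preference list; base rate stands.
Duty = €156,377.95 × 15.5% + 1,165 × €3.60 = €28,432.58.
Line 2 (5877.46, Fenune, 3,351 kg, €718,353.87):
Code 5877.46 is under a tariff-rate quota (threshold 3,788 kg). Quantity 3,351 kg is within the quota, so the in-quota rate 4.5% applies to the full value.
Duty = €718,353.87 × 4.5% = €32,325.92.
Line 3 (2566.22, Ulon, 802 kg, €121,960.14):
Base rate for 2566.22 is 22.5%.
Origin Ulon qualifies under the Durania–Ulon agreement and 2566.22 is covered: preferential rate 19.5% applies instead.
The additional-duty order on 2566.22 targets Galar, not Ulon; it does not apply.
Duty = €121,960.14 × 19.5% = €23,782.23.
Total = €28,432.58 + €32,325.92 + €23,782.23 = €84,540.73.

€84,540.73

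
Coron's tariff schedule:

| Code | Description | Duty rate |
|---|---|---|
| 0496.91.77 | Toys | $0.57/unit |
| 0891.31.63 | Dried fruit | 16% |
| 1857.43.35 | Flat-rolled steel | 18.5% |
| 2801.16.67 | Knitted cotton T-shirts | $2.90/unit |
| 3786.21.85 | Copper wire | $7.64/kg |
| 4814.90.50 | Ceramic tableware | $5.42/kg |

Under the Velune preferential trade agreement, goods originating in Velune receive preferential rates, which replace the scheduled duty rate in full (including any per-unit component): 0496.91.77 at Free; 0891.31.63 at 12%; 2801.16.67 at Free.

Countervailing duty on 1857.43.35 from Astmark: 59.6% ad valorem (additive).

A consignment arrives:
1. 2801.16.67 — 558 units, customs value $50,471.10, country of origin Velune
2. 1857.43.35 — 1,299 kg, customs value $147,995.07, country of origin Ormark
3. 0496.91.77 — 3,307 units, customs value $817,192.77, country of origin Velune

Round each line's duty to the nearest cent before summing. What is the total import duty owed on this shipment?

Line 1 (2801.16.67, Velune, 558 units, $50,471.10):
Base rate for 2801.16.67 is $2.90/unit.
Origin Velune qualifies under the Coron–Velune agreement and 2801.16.67 is covered: preferential rate Free applies instead.
Duty = $50,471.10 × 0% = $0.00.
Line 2 (1857.43.35, Ormark, 1,299 kg, $147,995.07):
Base rate for 1857.43.35 is 18.5%.
The additional-duty order on 1857.43.35 targets Astmark, not Ormark; it does not apply.
Duty = $147,995.07 × 18.5% = $27,379.09.
Line 3 (0496.91.77, Velune, 3,307 units, $817,192.77):
Base rate for 0496.91.77 is $0.57/unit.
Origin Velune qualifies under the Coron–Velune agreement and 0496.91.77 is covered: preferential rate Free applies instead.
Duty = $817,192.77 × 0% = $0.00.
Total = $0.00 + $27,379.09 + $0.00 = $27,379.09.

$27,379.09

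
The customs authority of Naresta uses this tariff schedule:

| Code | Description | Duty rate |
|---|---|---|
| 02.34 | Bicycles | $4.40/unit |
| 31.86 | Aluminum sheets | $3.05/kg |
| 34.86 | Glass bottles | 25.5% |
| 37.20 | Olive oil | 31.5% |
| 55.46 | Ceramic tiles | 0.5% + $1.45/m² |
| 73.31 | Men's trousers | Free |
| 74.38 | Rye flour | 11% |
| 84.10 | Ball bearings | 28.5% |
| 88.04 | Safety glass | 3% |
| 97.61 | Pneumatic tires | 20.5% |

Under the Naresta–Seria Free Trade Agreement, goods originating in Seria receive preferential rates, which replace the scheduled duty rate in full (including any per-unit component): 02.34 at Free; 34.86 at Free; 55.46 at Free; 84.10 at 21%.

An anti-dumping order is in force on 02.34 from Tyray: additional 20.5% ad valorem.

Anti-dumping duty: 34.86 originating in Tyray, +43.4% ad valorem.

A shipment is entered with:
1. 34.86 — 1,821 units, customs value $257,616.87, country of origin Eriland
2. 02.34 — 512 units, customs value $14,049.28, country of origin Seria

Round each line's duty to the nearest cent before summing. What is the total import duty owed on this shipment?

$65,692.30

Line 1 (34.86, Eriland, 1,821 units, $257,616.87):
Base rate for 34.86 is 25.5%.
34.86 has an FTA preferential rate, but origin Eriland is not Seria; base rate stands.
The additional-duty order on 34.86 targets Tyray, not Eriland; it does not apply.
Duty = $257,616.87 × 25.5% = $65,692.30.
Line 2 (02.34, Seria, 512 units, $14,049.28):
Base rate for 02.34 is $4.40/unit.
Origin Seria qualifies under the Naresta–Seria agreement and 02.34 is covered: preferential rate Free applies instead.
The additional-duty order on 02.34 targets Tyray, not Seria; it does not apply.
Duty = $14,049.28 × 0% = $0.00.
Total = $65,692.30 + $0.00 = $65,692.30.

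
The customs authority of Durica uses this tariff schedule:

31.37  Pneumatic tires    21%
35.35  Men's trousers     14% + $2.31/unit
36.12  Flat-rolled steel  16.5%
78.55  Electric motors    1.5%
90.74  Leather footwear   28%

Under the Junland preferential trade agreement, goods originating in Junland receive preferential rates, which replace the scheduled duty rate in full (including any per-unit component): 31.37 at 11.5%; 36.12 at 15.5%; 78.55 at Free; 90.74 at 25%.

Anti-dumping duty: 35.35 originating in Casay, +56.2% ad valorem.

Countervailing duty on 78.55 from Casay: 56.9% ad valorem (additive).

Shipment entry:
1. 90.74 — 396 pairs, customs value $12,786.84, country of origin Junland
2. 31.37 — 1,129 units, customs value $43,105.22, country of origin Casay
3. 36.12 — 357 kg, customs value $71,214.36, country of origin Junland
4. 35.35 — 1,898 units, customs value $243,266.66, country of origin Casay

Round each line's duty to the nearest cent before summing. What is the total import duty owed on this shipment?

Line 1 (90.74, Junland, 396 pairs, $12,786.84):
Base rate for 90.74 is 28%.
Origin Junland qualifies under the Durica–Junland agreement and 90.74 is covered: preferential rate 25% applies instead.
Duty = $12,786.84 × 25% = $3,196.71.
Line 2 (31.37, Casay, 1,129 units, $43,105.22):
Base rate for 31.37 is 21%.
31.37 has an FTA preferential rate, but origin Casay is not Junland; base rate stands.
Duty = $43,105.22 × 21% = $9,052.10.
Line 3 (36.12, Junland, 357 kg, $71,214.36):
Base rate for 36.12 is 16.5%.
Origin Junland qualifies under the Durica–Junland agreement and 36.12 is covered: preferential rate 15.5% applies instead.
Duty = $71,214.36 × 15.5% = $11,038.23.
Line 4 (35.35, Casay, 1,898 units, $243,266.66):
Base rate for 35.35 is 14% + $2.31/unit.
Additional duty on 35.35 from Casay: +56.2%. Applied ad valorem rate: 14% + 56.2% = 70.2%.
Duty = $243,266.66 × 70.2% + 1,898 × $2.31 = $175,157.58.
Total = $3,196.71 + $9,052.10 + $11,038.23 + $175,157.58 = $198,444.62.

$198,444.62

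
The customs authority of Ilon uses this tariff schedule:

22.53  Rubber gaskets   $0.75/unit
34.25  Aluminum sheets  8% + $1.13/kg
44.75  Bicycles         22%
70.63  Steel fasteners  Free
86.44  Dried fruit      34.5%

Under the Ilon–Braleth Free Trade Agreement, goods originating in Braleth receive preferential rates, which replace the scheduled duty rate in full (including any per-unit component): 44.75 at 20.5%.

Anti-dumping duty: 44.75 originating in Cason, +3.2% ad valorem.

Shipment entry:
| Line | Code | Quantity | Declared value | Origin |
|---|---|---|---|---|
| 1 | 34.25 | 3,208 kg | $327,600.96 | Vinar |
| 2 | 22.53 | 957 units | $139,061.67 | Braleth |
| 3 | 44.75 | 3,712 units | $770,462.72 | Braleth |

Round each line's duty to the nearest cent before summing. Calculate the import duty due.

$188,495.73

Line 1 (34.25, Vinar, 3,208 kg, $327,600.96):
Base rate for 34.25 is 8% + $1.13/kg.
Duty = $327,600.96 × 8% + 3,208 × $1.13 = $29,833.12.
Line 2 (22.53, Braleth, 957 units, $139,061.67):
Base rate for 22.53 is $0.75/unit.
Origin Braleth is the FTA partner but 22.53 is not on the preference list; base rate stands.
Duty = 957 × $0.75 = $717.75.
Line 3 (44.75, Braleth, 3,712 units, $770,462.72):
Base rate for 44.75 is 22%.
Origin Braleth qualifies under the Ilon–Braleth agreement and 44.75 is covered: preferential rate 20.5% applies instead.
The additional-duty order on 44.75 targets Cason, not Braleth; it does not apply.
Duty = $770,462.72 × 20.5% = $157,944.86.
Total = $29,833.12 + $717.75 + $157,944.86 = $188,495.73.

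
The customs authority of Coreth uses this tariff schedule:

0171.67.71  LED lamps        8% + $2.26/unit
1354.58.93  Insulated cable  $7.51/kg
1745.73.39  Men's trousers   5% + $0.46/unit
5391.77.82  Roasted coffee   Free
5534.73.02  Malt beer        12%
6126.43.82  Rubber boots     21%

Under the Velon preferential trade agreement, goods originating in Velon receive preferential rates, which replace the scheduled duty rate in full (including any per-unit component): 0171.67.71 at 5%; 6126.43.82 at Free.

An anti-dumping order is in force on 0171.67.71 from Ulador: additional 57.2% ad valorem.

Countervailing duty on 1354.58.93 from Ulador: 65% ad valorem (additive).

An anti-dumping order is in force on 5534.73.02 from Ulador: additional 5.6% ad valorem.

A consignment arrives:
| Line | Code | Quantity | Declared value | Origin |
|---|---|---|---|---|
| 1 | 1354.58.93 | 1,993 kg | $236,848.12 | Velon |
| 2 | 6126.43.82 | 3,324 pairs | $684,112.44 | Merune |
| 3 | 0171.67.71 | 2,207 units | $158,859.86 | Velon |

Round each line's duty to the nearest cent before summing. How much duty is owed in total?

$166,574.03

Line 1 (1354.58.93, Velon, 1,993 kg, $236,848.12):
Base rate for 1354.58.93 is $7.51/kg.
Origin Velon is the FTA partner but 1354.58.93 is not on the preference list; base rate stands.
The additional-duty order on 1354.58.93 targets Ulador, not Velon; it does not apply.
Duty = 1,993 × $7.51 = $14,967.43.
Line 2 (6126.43.82, Merune, 3,324 pairs, $684,112.44):
Base rate for 6126.43.82 is 21%.
6126.43.82 has an FTA preferential rate, but origin Merune is not Velon; base rate stands.
Duty = $684,112.44 × 21% = $143,663.61.
Line 3 (0171.67.71, Velon, 2,207 units, $158,859.86):
Base rate for 0171.67.71 is 8% + $2.26/unit.
Origin Velon qualifies under the Coreth–Velon agreement and 0171.67.71 is covered: preferential rate 5% applies instead.
The additional-duty order on 0171.67.71 targets Ulador, not Velon; it does not apply.
Duty = $158,859.86 × 5% = $7,942.99.
Total = $14,967.43 + $143,663.61 + $7,942.99 = $166,574.03.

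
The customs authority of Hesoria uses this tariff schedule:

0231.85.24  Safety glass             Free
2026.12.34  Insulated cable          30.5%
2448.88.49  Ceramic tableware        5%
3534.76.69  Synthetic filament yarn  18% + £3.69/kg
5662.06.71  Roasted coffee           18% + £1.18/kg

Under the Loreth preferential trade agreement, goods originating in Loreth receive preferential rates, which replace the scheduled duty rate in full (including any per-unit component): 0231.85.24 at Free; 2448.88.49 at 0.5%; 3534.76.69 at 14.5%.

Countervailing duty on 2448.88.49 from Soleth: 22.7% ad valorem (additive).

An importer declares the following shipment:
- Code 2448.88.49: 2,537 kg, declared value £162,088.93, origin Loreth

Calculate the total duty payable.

£810.44

Line 1 (2448.88.49, Loreth, 2,537 kg, £162,088.93):
Base rate for 2448.88.49 is 5%.
Origin Loreth qualifies under the Hesoria–Loreth agreement and 2448.88.49 is covered: preferential rate 0.5% applies instead.
The additional-duty order on 2448.88.49 targets Soleth, not Loreth; it does not apply.
Duty = £162,088.93 × 0.5% = £810.44.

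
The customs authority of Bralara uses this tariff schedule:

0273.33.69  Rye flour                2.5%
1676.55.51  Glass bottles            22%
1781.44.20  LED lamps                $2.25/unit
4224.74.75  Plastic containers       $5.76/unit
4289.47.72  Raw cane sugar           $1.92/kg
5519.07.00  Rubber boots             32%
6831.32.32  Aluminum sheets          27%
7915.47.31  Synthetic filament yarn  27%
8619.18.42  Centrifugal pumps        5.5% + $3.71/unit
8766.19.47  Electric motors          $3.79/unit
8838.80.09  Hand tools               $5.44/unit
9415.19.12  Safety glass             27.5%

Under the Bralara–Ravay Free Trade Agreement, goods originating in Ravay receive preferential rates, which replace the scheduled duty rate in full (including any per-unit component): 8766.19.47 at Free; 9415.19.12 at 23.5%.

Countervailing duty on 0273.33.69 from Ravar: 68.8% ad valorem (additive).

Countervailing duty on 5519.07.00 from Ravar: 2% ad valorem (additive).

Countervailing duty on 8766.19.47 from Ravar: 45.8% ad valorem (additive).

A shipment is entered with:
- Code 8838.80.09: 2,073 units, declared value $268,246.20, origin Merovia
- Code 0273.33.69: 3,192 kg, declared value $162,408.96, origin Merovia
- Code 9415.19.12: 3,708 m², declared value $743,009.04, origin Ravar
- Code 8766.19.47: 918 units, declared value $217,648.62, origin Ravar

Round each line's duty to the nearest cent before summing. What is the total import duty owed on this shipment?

Line 1 (8838.80.09, Merovia, 2,073 units, $268,246.20):
Base rate for 8838.80.09 is $5.44/unit.
Duty = 2,073 × $5.44 = $11,277.12.
Line 2 (0273.33.69, Merovia, 3,192 kg, $162,408.96):
Base rate for 0273.33.69 is 2.5%.
The additional-duty order on 0273.33.69 targets Ravar, not Merovia; it does not apply.
Duty = $162,408.96 × 2.5% = $4,060.22.
Line 3 (9415.19.12, Ravar, 3,708 m², $743,009.04):
Base rate for 9415.19.12 is 27.5%.
9415.19.12 has an FTA preferential rate, but origin Ravar is not Ravay; base rate stands.
Duty = $743,009.04 × 27.5% = $204,327.49.
Line 4 (8766.19.47, Ravar, 918 units, $217,648.62):
Base rate for 8766.19.47 is $3.79/unit.
8766.19.47 has an FTA preferential rate, but origin Ravar is not Ravay; base rate stands.
Additional duty on 8766.19.47 from Ravar: +45.8% ad valorem. Applied ad valorem rate = 45.8%.
Duty = $217,648.62 × 45.8% + 918 × $3.79 = $103,162.29.
Total = $11,277.12 + $4,060.22 + $204,327.49 + $103,162.29 = $322,827.12.

$322,827.12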